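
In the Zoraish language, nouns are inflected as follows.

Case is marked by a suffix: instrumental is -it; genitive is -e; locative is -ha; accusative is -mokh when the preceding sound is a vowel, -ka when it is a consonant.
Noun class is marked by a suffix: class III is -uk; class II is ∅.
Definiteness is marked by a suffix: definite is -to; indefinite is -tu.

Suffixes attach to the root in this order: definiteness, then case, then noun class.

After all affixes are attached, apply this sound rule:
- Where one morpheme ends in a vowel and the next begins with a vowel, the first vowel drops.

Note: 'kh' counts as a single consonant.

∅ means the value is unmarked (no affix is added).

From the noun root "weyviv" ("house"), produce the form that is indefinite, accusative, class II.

Attach definiteness indefinite -tu → weyvivtu.
Attach case accusative -mokh (after vowel 'u') → weyvivtumokh.
noun class = class II: zero marking, form stays weyvivtumokh.
Vowel deletion: no change.

weyvivtumokh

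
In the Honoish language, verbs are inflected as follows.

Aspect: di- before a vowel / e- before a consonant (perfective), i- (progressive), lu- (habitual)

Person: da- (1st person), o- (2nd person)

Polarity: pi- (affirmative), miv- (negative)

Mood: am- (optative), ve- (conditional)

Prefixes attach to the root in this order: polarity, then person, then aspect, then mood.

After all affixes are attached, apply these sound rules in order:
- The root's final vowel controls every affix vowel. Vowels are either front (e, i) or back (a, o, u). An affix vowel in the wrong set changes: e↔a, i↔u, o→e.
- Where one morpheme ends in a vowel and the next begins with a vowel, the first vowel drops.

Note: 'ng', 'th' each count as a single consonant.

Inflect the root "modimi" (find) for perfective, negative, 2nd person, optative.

emdemivmodimi

Attach polarity negative miv- → mivmodimi.
Attach person 2nd person o- → omivmodimi.
Attach aspect perfective di- (before vowel 'o') → diomivmodimi.
Attach mood optative am- → amdiomivmodimi.
Apply vowel harmony: amdiomivmodimi → emdiemivmodimi.
Apply vowel deletion: emdiemivmodimi → emdemivmodimi.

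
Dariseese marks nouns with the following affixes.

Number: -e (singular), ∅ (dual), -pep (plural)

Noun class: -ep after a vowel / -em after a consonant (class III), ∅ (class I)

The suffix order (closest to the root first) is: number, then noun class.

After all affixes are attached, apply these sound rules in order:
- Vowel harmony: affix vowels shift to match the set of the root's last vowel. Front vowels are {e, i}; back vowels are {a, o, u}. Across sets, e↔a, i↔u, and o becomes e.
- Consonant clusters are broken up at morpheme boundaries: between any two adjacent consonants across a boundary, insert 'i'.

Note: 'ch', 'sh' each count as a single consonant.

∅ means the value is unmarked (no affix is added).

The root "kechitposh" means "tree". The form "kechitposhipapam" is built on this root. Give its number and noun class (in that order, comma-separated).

Segment: kechitposh-pep-em.
number: -pep → plural.
noun class: -ep/em → class III.

plural, class III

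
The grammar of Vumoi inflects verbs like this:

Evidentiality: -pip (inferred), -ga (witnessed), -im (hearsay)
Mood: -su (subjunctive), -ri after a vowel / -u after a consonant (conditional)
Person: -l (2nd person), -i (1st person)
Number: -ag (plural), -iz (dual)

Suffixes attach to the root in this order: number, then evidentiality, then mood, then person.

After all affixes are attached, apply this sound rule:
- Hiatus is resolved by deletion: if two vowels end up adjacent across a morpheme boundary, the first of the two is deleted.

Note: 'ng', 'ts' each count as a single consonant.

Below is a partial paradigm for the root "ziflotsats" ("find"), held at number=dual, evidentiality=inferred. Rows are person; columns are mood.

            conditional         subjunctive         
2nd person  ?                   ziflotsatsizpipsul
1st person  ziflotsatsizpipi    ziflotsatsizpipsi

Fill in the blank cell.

Attach number dual -iz → ziflotsatsiz.
Attach evidentiality inferred -pip → ziflotsatsizpip.
Attach mood conditional -u (after consonant 'p') → ziflotsatsizpipu.
Attach person 2nd person -l → ziflotsatsizpipul.
Vowel deletion: no change.

ziflotsatsizpipul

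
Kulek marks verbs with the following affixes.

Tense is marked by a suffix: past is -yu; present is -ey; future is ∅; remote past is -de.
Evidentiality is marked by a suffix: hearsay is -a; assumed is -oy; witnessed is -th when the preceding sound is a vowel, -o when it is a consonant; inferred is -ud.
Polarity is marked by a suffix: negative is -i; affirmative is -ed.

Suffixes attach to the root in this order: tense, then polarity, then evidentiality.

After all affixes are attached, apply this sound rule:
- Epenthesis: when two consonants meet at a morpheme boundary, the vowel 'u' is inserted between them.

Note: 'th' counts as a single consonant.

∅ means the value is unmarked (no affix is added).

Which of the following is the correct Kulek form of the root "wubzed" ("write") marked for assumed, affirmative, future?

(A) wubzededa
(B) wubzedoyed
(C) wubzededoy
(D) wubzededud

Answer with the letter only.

C

tense = future: zero marking, form stays wubzed.
Attach polarity affirmative -ed → wubzeded.
Attach evidentiality assumed -oy → wubzededoy.
Epenthesis: no change.
So the correct form is wubzededoy, option (C).
(D) wubzededud is wrong: it uses inferred instead of assumed for evidentiality.
(A) wubzededa is wrong: it uses hearsay instead of assumed for evidentiality.
(B) wubzedoyed is wrong: it has the affixes in the wrong order.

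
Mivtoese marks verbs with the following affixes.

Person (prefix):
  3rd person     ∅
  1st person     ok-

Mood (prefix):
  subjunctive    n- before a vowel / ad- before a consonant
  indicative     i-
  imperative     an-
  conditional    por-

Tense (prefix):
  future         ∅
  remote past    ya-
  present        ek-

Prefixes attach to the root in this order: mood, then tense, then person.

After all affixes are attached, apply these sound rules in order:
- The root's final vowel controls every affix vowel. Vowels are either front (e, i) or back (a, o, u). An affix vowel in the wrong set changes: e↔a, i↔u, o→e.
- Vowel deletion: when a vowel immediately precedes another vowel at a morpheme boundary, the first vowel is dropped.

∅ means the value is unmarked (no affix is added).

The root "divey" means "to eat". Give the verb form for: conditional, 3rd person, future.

Attach mood conditional por- → pordivey.
tense = future: zero marking, form stays pordivey.
person = 3rd person: zero marking, form stays pordivey.
Apply vowel harmony: pordivey → perdivey.
Vowel deletion: no change.

perdivey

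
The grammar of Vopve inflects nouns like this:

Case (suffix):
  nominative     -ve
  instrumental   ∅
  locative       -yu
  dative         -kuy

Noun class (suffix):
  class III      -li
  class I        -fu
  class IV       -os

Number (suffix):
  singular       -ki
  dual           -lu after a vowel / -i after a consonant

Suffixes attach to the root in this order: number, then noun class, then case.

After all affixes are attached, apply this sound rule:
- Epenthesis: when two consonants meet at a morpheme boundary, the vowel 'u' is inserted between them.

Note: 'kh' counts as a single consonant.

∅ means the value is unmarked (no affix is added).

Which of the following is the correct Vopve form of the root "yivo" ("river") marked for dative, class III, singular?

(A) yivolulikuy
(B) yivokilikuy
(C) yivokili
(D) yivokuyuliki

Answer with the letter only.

Attach number singular -ki → yivoki.
Attach noun class class III -li → yivokili.
Attach case dative -kuy → yivokilikuy.
Epenthesis: no change.
So the correct form is yivokilikuy, option (B).
(D) yivokuyuliki is wrong: it has the affixes in the wrong order.
(C) yivokili is wrong: it uses instrumental instead of dative for case.
(A) yivolulikuy is wrong: it uses dual instead of singular for number.

B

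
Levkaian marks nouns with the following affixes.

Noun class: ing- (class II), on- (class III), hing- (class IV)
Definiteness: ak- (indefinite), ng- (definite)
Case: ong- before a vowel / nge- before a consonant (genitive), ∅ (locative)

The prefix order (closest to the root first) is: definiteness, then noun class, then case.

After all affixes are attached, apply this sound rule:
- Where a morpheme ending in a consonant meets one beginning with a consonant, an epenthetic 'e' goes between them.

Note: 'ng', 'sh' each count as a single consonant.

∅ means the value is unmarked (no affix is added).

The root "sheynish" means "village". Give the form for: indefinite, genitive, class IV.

ngehingakesheynish

Attach definiteness indefinite ak- → aksheynish.
Attach noun class class IV hing- → hingaksheynish.
Attach case genitive nge- (before consonant 'h') → ngehingaksheynish.
Apply epenthesis: ngehingaksheynish → ngehingakesheynish.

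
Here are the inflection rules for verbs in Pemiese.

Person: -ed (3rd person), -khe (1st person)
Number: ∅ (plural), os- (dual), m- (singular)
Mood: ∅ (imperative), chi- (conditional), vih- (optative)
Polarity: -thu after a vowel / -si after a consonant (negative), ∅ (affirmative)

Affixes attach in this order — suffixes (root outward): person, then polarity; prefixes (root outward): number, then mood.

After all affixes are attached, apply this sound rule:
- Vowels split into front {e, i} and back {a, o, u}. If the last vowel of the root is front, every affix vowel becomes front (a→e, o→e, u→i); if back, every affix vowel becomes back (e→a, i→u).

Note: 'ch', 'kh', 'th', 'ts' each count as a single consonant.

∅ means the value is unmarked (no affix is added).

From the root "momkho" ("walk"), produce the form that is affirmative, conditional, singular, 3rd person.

Attach person 3rd person -ed → momkhoed.
Attach number singular m- → mmomkhoed.
polarity = affirmative: zero marking, form stays mmomkhoed.
Attach mood conditional chi- → chimmomkhoed.
Apply vowel harmony: chimmomkhoed → chummomkhoad.

chummomkhoad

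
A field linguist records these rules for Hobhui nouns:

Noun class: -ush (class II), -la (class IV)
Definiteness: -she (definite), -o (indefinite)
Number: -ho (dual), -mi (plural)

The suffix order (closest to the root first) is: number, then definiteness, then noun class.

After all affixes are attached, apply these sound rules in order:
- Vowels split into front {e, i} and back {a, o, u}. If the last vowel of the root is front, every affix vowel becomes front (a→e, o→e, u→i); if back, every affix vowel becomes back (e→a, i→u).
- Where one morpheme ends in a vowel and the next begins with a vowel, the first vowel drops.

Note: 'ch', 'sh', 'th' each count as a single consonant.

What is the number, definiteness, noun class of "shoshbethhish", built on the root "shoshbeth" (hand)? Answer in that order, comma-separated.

Segment: shoshbeth-ho-o-ush.
number: -ho → dual.
definiteness: -o → indefinite.
noun class: -ush → class II.

dual, indefinite, class II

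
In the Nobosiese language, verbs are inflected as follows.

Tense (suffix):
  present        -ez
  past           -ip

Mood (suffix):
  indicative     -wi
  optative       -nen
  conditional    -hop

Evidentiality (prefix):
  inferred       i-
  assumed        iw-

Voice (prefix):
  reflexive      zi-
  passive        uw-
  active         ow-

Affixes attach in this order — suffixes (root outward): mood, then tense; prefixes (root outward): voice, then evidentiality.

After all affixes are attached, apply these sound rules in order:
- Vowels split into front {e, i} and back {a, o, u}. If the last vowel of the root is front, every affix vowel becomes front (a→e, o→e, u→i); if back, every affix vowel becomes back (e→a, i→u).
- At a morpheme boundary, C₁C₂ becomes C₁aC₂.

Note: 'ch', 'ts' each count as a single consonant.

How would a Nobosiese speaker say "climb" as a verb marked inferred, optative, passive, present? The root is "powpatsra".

Attach mood optative -nen → powpatsranen.
Attach voice passive uw- → uwpowpatsranen.
Attach tense present -ez → uwpowpatsranenez.
Attach evidentiality inferred i- → iuwpowpatsranenez.
Apply vowel harmony: iuwpowpatsranenez → uuwpowpatsrananaz.
Apply epenthesis: uuwpowpatsrananaz → uuwapowpatsrananaz.

uuwapowpatsrananaz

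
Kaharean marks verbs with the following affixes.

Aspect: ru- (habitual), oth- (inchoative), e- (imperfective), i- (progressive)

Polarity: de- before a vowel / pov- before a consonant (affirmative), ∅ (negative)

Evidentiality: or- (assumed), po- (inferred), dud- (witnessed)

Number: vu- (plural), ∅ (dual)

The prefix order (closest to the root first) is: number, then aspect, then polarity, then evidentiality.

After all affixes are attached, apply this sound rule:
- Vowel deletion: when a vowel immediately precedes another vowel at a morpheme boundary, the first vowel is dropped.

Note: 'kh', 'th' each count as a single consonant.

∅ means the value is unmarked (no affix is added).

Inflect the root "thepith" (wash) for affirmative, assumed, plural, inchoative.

Attach number plural vu- → vuthepith.
Attach aspect inchoative oth- → othvuthepith.
Attach polarity affirmative de- (before vowel 'o') → deothvuthepith.
Attach evidentiality assumed or- → ordeothvuthepith.
Apply vowel deletion: ordeothvuthepith → ordothvuthepith.

ordothvuthepith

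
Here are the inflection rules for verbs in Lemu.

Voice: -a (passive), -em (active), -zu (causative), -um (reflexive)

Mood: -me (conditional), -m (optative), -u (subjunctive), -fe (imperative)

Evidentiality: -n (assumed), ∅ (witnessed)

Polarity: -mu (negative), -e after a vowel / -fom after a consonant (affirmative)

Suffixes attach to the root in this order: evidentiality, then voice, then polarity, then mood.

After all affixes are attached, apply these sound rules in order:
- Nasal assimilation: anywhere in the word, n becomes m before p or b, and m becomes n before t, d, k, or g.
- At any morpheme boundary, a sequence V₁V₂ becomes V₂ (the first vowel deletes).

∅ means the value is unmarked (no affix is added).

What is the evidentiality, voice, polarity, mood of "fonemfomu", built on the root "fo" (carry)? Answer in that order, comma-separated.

assumed, active, affirmative, subjunctive

Segment: fo-n-em-fom-u.
evidentiality: -n → assumed.
voice: -em → active.
polarity: -e/fom → affirmative.
mood: -u → subjunctive.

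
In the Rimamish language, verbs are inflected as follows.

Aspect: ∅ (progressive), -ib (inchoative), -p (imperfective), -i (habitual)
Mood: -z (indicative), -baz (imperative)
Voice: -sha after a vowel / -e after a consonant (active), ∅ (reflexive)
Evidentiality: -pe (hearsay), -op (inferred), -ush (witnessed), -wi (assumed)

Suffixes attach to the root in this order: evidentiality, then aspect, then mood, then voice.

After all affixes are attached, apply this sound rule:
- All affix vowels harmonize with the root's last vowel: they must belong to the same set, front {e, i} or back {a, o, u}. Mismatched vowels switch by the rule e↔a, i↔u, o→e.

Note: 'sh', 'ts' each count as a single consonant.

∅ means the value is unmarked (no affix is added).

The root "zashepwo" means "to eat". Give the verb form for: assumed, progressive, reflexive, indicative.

zashepwowuz

Attach evidentiality assumed -wi → zashepwowi.
aspect = progressive: zero marking, form stays zashepwowi.
Attach mood indicative -z → zashepwowiz.
voice = reflexive: zero marking, form stays zashepwowiz.
Apply vowel harmony: zashepwowiz → zashepwowuz.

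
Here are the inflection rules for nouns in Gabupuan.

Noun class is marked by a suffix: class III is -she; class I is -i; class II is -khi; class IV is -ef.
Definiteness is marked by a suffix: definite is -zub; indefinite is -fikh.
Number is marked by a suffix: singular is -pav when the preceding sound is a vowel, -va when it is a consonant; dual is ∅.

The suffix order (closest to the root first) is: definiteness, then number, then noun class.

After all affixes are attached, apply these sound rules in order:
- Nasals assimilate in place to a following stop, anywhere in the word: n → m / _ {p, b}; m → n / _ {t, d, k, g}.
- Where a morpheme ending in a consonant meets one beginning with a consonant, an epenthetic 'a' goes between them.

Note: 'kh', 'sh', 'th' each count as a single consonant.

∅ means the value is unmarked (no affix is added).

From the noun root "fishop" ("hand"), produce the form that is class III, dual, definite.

fishopazubashe

Attach definiteness definite -zub → fishopzub.
number = dual: zero marking, form stays fishopzub.
Attach noun class class III -she → fishopzubshe.
Nasal assimilation: no change.
Apply epenthesis: fishopzubshe → fishopazubashe.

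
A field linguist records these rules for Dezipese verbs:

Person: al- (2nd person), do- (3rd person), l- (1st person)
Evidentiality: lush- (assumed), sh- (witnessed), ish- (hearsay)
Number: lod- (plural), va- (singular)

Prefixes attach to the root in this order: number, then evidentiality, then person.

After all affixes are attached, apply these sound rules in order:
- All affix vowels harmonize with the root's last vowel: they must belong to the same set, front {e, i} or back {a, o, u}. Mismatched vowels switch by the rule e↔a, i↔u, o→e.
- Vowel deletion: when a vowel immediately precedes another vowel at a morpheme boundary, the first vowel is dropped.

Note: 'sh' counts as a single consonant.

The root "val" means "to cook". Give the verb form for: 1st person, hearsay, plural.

lushlodval

Attach number plural lod- → lodval.
Attach evidentiality hearsay ish- → ishlodval.
Attach person 1st person l- → lishlodval.
Apply vowel harmony: lishlodval → lushlodval.
Vowel deletion: no change.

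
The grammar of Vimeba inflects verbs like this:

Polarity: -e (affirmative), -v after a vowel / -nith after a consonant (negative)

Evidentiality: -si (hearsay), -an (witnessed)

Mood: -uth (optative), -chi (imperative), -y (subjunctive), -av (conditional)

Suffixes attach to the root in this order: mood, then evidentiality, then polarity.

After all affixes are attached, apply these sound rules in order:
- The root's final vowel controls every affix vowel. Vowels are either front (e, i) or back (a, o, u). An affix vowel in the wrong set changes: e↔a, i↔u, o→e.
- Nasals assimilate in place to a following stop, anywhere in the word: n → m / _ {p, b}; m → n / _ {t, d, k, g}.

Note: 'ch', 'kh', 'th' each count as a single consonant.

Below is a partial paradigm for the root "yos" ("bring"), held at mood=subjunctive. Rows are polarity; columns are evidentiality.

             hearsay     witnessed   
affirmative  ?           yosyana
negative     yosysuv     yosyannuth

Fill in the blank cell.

yosysua

Attach mood subjunctive -y → yosy.
Attach evidentiality hearsay -si → yosysi.
Attach polarity affirmative -e → yosysie.
Apply vowel harmony: yosysie → yosysua.
Nasal assimilation: no change.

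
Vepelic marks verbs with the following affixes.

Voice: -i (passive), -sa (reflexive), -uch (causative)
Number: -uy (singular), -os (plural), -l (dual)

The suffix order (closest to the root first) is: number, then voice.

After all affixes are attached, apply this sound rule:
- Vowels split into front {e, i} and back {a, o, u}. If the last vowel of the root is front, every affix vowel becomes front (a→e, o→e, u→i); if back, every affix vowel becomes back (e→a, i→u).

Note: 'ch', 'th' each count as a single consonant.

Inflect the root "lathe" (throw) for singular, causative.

Attach number singular -uy → latheuy.
Attach voice causative -uch → latheuyuch.
Apply vowel harmony: latheuyuch → latheiyich.

latheiyich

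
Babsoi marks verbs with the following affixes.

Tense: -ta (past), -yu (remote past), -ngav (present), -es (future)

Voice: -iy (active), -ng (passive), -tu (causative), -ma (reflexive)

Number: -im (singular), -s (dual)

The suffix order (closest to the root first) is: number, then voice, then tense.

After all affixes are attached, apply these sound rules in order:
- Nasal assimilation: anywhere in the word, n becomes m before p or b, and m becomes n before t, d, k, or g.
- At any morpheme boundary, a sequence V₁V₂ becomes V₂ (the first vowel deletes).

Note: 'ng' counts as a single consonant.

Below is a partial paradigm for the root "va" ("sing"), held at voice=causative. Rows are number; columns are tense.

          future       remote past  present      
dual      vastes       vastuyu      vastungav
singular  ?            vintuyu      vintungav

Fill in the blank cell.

Attach number singular -im → vaim.
Attach voice causative -tu → vaimtu.
Attach tense future -es → vaimtues.
Apply nasal assimilation: vaimtues → vaintues.
Apply vowel deletion: vaintues → vintes.

vintes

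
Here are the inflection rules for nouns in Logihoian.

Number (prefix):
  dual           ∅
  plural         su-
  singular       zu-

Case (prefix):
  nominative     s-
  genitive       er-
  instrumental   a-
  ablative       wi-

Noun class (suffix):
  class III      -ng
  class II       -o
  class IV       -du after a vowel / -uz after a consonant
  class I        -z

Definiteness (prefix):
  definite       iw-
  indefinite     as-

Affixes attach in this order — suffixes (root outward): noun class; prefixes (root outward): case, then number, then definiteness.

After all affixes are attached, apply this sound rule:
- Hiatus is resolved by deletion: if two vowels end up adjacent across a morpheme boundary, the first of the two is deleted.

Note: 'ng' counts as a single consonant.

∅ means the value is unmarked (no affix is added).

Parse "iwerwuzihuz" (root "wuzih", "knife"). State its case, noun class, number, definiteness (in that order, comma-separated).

Segment: iw-er-wuzih-uz.
case: er- → genitive.
noun class: -du/uz → class IV.
number: ∅ → dual.
definiteness: iw- → definite.

genitive, class IV, dual, definite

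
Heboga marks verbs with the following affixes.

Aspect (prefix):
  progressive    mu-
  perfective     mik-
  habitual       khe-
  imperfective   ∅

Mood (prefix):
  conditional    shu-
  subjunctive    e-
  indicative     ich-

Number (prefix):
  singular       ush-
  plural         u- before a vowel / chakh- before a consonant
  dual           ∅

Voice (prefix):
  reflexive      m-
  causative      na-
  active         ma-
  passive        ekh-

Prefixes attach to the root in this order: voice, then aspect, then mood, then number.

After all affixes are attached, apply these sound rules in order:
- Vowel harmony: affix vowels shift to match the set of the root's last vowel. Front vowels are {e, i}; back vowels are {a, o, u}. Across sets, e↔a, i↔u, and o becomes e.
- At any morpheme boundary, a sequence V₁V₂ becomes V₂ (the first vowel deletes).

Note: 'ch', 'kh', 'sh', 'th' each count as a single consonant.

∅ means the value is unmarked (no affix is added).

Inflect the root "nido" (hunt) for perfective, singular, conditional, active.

ushshumukmanido

Attach voice active ma- → manido.
Attach aspect perfective mik- → mikmanido.
Attach mood conditional shu- → shumikmanido.
Attach number singular ush- → ushshumikmanido.
Apply vowel harmony: ushshumikmanido → ushshumukmanido.
Vowel deletion: no change.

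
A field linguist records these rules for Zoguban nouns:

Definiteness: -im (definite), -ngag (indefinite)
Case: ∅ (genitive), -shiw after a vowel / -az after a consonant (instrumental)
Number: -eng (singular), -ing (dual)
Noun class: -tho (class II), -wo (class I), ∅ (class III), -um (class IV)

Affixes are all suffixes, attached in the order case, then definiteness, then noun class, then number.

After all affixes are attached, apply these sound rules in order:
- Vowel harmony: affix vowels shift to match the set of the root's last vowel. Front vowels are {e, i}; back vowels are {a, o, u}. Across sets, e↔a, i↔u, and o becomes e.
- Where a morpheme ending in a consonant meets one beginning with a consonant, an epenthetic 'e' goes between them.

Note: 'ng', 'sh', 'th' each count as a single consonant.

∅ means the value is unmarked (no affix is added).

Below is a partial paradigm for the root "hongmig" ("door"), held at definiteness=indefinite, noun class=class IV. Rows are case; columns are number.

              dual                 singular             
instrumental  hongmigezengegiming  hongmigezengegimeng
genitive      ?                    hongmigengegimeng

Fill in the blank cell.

case = genitive: zero marking, form stays hongmig.
Attach definiteness indefinite -ngag → hongmigngag.
Attach noun class class IV -um → hongmigngagum.
Attach number dual -ing → hongmigngaguming.
Apply vowel harmony: hongmigngaguming → hongmigngegiming.
Apply epenthesis: hongmigngegiming → hongmigengegiming.

hongmigengegiming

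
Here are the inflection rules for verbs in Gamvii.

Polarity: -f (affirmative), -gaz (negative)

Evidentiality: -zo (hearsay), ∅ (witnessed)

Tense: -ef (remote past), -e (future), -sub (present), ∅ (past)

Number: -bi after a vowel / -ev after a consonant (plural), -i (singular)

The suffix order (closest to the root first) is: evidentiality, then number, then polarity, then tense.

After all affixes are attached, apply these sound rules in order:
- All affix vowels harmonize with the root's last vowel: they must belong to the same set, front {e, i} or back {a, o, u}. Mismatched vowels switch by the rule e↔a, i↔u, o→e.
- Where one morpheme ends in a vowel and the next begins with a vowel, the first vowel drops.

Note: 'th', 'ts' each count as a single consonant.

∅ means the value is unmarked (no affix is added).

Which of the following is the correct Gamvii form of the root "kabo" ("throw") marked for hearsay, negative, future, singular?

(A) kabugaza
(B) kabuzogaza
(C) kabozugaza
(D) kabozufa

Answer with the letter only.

Attach evidentiality hearsay -zo → kabozo.
Attach number singular -i → kabozoi.
Attach polarity negative -gaz → kabozoigaz.
Attach tense future -e → kabozoigaze.
Apply vowel harmony: kabozoigaze → kabozougaza.
Apply vowel deletion: kabozougaza → kabozugaza.
So the correct form is kabozugaza, option (C).
(B) kabuzogaza is wrong: it has the affixes in the wrong order.
(A) kabugaza is wrong: it uses witnessed instead of hearsay for evidentiality.
(D) kabozufa is wrong: it uses affirmative instead of negative for polarity.

C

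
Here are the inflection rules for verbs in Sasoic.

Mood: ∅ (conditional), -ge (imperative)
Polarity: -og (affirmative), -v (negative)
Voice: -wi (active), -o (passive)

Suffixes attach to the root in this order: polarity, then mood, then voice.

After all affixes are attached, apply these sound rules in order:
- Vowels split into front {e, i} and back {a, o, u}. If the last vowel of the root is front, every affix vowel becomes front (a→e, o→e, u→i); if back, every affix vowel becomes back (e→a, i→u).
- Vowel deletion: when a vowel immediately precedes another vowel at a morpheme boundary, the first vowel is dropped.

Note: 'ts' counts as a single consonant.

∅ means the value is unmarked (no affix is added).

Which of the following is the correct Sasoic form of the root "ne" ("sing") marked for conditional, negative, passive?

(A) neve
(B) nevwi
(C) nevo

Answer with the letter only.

A

Attach polarity negative -v → nev.
mood = conditional: zero marking, form stays nev.
Attach voice passive -o → nevo.
Apply vowel harmony: nevo → neve.
Vowel deletion: no change.
So the correct form is neve, option (A).
(B) nevwi is wrong: it uses active instead of passive for voice.
(C) nevo is wrong: it fails to apply the sound rule(s).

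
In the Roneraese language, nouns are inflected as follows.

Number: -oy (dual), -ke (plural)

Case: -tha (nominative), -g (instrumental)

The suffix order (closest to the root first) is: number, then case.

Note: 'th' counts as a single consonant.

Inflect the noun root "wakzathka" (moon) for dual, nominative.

wakzathkaoytha

Attach number dual -oy → wakzathkaoy.
Attach case nominative -tha → wakzathkaoytha.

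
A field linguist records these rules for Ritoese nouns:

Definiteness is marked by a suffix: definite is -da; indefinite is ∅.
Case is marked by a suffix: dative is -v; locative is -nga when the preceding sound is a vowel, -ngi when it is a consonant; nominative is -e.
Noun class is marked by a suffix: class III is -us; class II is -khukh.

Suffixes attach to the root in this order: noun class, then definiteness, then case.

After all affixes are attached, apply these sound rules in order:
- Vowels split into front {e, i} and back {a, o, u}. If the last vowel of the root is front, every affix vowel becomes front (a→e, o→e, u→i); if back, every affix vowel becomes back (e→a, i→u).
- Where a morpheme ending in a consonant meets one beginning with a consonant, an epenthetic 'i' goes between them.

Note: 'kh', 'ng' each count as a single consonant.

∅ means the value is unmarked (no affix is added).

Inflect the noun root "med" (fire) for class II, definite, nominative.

Attach noun class class II -khukh → medkhukh.
Attach definiteness definite -da → medkhukhda.
Attach case nominative -e → medkhukhdae.
Apply vowel harmony: medkhukhdae → medkhikhdee.
Apply epenthesis: medkhikhdee → medikhikhidee.

medikhikhidee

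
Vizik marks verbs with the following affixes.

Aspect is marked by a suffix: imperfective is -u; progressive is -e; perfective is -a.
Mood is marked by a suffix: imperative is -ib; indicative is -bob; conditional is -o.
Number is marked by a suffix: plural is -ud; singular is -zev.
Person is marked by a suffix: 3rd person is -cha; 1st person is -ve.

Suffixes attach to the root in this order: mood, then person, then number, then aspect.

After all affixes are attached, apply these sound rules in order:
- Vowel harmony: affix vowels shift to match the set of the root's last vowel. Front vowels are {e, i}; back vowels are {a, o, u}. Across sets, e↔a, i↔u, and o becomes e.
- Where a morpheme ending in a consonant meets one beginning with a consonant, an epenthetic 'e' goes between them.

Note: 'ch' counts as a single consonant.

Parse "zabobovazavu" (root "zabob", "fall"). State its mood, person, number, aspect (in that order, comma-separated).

conditional, 1st person, singular, imperfective

Segment: zabob-o-ve-zev-u.
mood: -o → conditional.
person: -ve → 1st person.
number: -zev → singular.
aspect: -u → imperfective.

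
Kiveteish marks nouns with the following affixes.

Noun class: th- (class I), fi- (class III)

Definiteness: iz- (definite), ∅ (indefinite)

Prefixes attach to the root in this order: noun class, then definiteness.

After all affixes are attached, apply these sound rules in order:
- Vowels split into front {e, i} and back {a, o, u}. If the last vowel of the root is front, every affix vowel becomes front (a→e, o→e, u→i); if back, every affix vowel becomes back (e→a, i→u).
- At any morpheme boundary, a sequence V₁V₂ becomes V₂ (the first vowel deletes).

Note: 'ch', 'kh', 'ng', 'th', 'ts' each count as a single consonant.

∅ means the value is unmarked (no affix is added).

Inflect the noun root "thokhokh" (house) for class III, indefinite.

futhokhokh

Attach noun class class III fi- → fithokhokh.
definiteness = indefinite: zero marking, form stays fithokhokh.
Apply vowel harmony: fithokhokh → futhokhokh.
Vowel deletion: no change.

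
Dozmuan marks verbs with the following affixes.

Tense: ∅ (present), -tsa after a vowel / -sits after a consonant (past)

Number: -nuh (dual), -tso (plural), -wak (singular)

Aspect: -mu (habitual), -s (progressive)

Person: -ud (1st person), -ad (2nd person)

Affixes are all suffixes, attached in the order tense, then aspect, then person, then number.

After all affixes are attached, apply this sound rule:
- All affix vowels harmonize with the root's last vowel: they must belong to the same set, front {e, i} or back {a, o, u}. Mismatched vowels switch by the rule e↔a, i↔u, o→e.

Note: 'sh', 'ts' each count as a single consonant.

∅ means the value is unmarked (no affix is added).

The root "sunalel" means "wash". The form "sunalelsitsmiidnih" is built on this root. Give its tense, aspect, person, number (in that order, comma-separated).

Segment: sunalel-sits-mu-ud-nuh.
tense: -tsa/sits → past.
aspect: -mu → habitual.
person: -ud → 1st person.
number: -nuh → dual.

past, habitual, 1st person, dual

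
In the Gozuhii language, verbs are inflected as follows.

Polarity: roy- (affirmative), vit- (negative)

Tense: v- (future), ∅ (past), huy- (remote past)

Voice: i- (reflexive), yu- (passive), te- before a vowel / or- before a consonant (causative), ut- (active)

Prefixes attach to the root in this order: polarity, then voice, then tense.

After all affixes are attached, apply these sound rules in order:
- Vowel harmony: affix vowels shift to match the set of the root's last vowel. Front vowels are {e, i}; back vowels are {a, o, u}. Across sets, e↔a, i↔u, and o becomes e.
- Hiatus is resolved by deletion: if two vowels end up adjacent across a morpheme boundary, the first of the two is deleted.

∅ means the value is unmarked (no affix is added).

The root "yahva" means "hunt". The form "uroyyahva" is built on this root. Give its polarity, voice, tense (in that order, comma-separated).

Segment: i-roy-yahva.
polarity: roy- → affirmative.
voice: i- → reflexive.
tense: ∅ → past.

affirmative, reflexive, past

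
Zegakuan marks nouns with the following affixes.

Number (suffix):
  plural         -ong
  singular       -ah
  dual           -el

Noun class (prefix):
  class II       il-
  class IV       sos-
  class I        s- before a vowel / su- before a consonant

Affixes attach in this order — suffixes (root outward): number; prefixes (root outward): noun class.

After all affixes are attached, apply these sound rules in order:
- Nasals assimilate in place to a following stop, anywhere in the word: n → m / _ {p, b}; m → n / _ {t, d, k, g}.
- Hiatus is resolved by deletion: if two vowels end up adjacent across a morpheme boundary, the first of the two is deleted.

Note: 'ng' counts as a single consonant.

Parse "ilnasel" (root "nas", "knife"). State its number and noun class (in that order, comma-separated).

Segment: il-nas-el.
number: -el → dual.
noun class: il- → class II.

dual, class II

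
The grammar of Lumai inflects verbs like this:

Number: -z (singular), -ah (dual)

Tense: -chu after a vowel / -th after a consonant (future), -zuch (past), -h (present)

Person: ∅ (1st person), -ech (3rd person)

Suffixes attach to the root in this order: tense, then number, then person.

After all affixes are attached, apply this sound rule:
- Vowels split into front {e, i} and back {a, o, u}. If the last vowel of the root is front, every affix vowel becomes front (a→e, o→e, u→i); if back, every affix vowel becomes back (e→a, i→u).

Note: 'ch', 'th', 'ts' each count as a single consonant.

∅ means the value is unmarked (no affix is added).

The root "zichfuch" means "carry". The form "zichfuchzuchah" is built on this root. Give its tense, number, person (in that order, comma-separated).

past, dual, 1st person

Segment: zichfuch-zuch-ah.
tense: -zuch → past.
number: -ah → dual.
person: ∅ → 1st person.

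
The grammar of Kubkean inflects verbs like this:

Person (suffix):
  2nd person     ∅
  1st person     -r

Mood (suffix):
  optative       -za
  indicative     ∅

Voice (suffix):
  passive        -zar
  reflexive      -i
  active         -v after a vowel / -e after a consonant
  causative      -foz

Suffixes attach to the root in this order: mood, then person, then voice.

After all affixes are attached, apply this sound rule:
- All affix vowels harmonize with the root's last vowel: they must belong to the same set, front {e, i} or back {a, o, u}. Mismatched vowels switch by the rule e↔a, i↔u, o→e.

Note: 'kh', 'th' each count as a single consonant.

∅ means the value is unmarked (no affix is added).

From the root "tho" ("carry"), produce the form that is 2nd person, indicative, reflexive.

thou

mood = indicative: zero marking, form stays tho.
person = 2nd person: zero marking, form stays tho.
Attach voice reflexive -i → thoi.
Apply vowel harmony: thoi → thou.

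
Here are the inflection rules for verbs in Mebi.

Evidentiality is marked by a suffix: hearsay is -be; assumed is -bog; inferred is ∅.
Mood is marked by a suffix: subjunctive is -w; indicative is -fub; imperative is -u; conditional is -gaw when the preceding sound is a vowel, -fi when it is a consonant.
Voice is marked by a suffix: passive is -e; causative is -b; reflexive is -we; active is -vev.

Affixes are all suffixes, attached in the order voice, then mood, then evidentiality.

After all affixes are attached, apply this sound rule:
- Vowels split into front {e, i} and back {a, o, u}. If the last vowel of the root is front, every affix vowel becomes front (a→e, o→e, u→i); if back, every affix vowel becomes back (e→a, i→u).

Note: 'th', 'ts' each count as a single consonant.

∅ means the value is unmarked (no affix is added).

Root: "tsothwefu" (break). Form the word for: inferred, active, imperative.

Attach voice active -vev → tsothwefuvev.
Attach mood imperative -u → tsothwefuvevu.
evidentiality = inferred: zero marking, form stays tsothwefuvevu.
Apply vowel harmony: tsothwefuvevu → tsothwefuvavu.

tsothwefuvavu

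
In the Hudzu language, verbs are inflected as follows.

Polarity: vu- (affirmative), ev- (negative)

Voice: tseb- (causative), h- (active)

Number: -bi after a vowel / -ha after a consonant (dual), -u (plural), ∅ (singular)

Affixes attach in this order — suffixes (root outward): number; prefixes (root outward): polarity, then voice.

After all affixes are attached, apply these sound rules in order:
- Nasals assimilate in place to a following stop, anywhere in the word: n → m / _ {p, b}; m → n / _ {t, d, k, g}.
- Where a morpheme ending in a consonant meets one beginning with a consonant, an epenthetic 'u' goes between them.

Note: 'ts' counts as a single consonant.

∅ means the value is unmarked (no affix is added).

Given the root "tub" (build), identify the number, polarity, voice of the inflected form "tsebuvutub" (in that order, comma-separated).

Segment: tseb-vu-tub.
number: ∅ → singular.
polarity: vu- → affirmative.
voice: tseb- → causative.

singular, affirmative, causative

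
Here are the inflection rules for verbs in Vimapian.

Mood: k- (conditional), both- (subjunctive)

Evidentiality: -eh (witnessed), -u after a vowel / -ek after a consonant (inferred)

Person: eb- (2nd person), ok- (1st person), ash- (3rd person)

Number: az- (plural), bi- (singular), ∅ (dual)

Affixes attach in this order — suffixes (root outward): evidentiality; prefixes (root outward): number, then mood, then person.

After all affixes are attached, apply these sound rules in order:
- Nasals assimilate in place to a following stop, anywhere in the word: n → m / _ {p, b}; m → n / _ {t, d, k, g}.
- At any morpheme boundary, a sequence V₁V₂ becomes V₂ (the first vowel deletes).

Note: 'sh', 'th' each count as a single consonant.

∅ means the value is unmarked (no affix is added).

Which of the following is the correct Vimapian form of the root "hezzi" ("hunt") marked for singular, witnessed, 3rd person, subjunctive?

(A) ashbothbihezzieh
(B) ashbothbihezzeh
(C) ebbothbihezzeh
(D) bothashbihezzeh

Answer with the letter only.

B

Attach number singular bi- → bihezzi.
Attach evidentiality witnessed -eh → bihezzieh.
Attach mood subjunctive both- → bothbihezzieh.
Attach person 3rd person ash- → ashbothbihezzieh.
Nasal assimilation: no change.
Apply vowel deletion: ashbothbihezzieh → ashbothbihezzeh.
So the correct form is ashbothbihezzeh, option (B).
(C) ebbothbihezzeh is wrong: it uses 2nd person instead of 3rd person for person.
(D) bothashbihezzeh is wrong: it has the affixes in the wrong order.
(A) ashbothbihezzieh is wrong: it fails to apply the sound rule(s).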